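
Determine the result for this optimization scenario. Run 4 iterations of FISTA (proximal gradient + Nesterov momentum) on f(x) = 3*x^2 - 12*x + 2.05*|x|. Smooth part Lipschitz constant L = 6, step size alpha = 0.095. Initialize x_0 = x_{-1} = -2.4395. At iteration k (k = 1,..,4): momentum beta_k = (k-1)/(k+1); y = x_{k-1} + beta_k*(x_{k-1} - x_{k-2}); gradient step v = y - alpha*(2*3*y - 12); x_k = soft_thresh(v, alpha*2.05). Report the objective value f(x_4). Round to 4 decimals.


FISTA on f(x) = 3*x^2 - 12*x + 2.05*|x|
L = 6, alpha = 0.095
Iteration 1: beta = 0.0, y = -2.4395 + 0.0*(-2.4395 + 2.4395) = -2.4395
  grad(y) = -26.637, v = y - alpha*grad = 0.091
  prox(v) = soft_thresh(0.091, 0.1948) = 0.0
Iteration 2: beta = 0.3333, y = 0.0 + 0.3333*(0.0 + 2.4395) = 0.8132
  grad(y) = -7.121, v = y - alpha*grad = 1.4897
  prox(v) = soft_thresh(1.4897, 0.1948) = 1.2949
Iteration 3: beta = 0.5, y = 1.2949 + 0.5*(1.2949 - 0.0) = 1.9424
  grad(y) = -0.3458, v = y - alpha*grad = 1.9752
  prox(v) = soft_thresh(1.9752, 0.1948) = 1.7805
Iteration 4: beta = 0.6, y = 1.7805 + 0.6*(1.7805 - 1.2949) = 2.0718
  grad(y) = 0.4308, v = y - alpha*grad = 2.0309
  prox(v) = soft_thresh(2.0309, 0.1948) = 1.8361
f(x_4) = 3*1.8361^2 - 12*1.8361 + 2.05*|1.8361| = -8.1554


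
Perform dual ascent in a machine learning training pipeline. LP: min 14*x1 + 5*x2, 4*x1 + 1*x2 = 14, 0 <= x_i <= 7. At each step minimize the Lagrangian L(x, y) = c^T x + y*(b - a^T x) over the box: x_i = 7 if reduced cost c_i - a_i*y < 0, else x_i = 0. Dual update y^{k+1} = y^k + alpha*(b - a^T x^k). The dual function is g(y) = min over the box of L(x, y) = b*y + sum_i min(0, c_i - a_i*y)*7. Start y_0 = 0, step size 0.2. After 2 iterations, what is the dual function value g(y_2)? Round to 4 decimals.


Dual ascent for LP: min 14*x1 + 5*x2, 4*x1 + 1*x2 = 14, 0 <= x_i <= 7
Step 1: y^k = 0.0, reduced costs: (14.0, 5.0)
  x^k = (0.0, 0.0), subgradient = b - a^T x = 14.0
  y^{k+1} = 0.0 + 0.2*14.0 = 2.8
Step 2: y^k = 2.8, reduced costs: (2.8, 2.2)
  x^k = (0.0, 0.0), subgradient = b - a^T x = 14.0
  y^{k+1} = 2.8 + 0.2*14.0 = 5.6
Dual objective at y_2 = 5.6: reduced costs (-8.4, -0.6), box minimizer x = (7.0, 7.0)
g(y_2) = b*y + (c1 - a1*y)*x1 + (c2 - a2*y)*x2 = 14*5.6 + (-8.4)*7.0 + (-0.6)*7.0 = 78.4 - 58.8 - 4.2 = 15.4


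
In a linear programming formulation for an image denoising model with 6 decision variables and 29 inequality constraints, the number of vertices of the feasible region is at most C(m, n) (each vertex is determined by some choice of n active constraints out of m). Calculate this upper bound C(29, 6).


Each vertex corresponds to some choice of n active constraints out of m, so the number of vertices is at most C(m, n) = m! / (n!(m-n)!).
m = 29, n = 6
Numerator: 29 * 28 * 27 * 26 * 25 * 24
Denominator: 6! = 720
C(29, 6) = 475020


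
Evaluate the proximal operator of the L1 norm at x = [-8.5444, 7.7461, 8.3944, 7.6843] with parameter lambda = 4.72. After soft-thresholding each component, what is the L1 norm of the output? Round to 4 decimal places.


Soft-thresholding with lambda = 4.72:
prox(-8.5444) = sign(-8.5444)*max(|-8.5444| - 4.72, 0) = -3.8244
prox(7.7461) = sign(7.7461)*max(|7.7461| - 4.72, 0) = 3.0261
prox(8.3944) = sign(8.3944)*max(|8.3944| - 4.72, 0) = 3.6744
prox(7.6843) = sign(7.6843)*max(|7.6843| - 4.72, 0) = 2.9643
prox(x) = [-3.8244, 3.0261, 3.6744, 2.9643]
||prox(x)||_1 = 3.8244 + 3.0261 + 3.6744 + 2.9643 = 13.4892


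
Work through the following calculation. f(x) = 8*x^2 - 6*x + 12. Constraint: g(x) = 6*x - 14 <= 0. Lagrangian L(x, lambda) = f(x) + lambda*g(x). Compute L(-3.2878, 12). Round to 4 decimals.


Step 1: Evaluate f(x).
f(-3.2878) = 8*(-3.2878)^2 - 6*(-3.2878) + 12 = 118.2038
Step 2: Evaluate g(x).
g(-3.2878) = 6*-3.2878 - 14 = -33.7268
Step 3: Compute Lagrangian.
L = 118.2038 + 12*-33.7268 = -286.5178


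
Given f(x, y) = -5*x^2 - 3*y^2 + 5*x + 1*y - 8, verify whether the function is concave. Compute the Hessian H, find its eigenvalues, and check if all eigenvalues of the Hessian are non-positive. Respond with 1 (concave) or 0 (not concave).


The Hessian of f(x,y) = -5*x^2 - 3*y^2 + 5*x + 1*y - 8 is:
H = [[-10, 0], [0, -6]]
Trace = -10 - 6 = -16
Determinant = -10*-6 - (0)^2 = 60
Discriminant = (-16)^2 - 4*60 = 16.0
Eigenvalues: lambda_1 = -10.0, lambda_2 = -6.0
The function is concave.

1


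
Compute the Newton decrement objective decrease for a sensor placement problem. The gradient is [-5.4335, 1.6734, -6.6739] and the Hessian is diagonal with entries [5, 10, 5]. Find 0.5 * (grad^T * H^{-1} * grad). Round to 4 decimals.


Step 1: H is diagonal, so H^(-1) * g = [-1.0867, 0.1673, -1.3348].
Step 2: g^T H^(-1) g = sum_i g_i^2 / H_ii
  = (-5.4335)^2/5 + (1.6734)^2/10 + (-6.6739)^2/5
  = 5.9046 + 0.28 + 8.9082 = 15.0928
Step 3: Objective decrease = 0.5 * g^T H^(-1) g = 7.5464


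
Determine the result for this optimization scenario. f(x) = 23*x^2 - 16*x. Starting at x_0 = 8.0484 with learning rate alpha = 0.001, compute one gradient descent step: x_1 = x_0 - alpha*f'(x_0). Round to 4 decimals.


We compute the gradient at x_0 and apply the update.
f'(x) = 46*x - 16
f'(8.0484) = 46*8.0484 - 16 = 354.2264
x_1 = 8.0484 - 0.001*354.2264 = 7.6942


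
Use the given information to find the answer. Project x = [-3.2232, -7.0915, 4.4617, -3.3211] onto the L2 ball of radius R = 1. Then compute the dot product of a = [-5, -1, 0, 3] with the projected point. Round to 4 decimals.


Step 1: Compute ||x|| (intermediates to 6 decimals).
||x|| = sqrt((-3.2232)^2 + (-7.0915)^2 + 4.4617^2 + (-3.3211)^2) = 9.571565
Step 2: Project.
Since ||x|| > R, scale = R/||x|| = 1/9.571565 = 0.104476, proj(x) = scale * x
proj(x) = [-0.336747, -0.740892, 0.466141, -0.346975]
Step 3: Dot product.
a^T * proj(x) = -5*(-0.336747) - 1*(-0.740892) + 0*0.466141 + 3*(-0.346975) = 1.3837


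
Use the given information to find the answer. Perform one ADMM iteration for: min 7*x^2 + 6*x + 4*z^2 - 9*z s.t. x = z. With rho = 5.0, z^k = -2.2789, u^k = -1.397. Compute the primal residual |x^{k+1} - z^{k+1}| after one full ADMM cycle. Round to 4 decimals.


ADMM iteration with rho = 5.0, z^k = -2.2789, u^k = -1.397
Step 1: x-update.
Minimize 7*x^2 + 6*x + (5.0/2)*(x + 2.2789 - 1.397)^2
FOC: (2*7 + 5.0)*x = -6 + 5.0*(-2.2789 + 1.397)
x^{k+1} = -0.5479
Step 2: z-update.
Minimize 4*z^2 - 9*z + (5.0/2)*(-0.5479 - z - 1.397)^2
FOC: (2*4 + 5.0)*z = 9 + 5.0*(-0.5479 - 1.397)
z^{k+1} = -0.0557
Step 3: u-update.
u^{k+1} = -1.397 - 0.5479 + 0.0557 = -1.8891
Step 4: Primal residual = |-0.5479 + 0.0557| = 0.4921


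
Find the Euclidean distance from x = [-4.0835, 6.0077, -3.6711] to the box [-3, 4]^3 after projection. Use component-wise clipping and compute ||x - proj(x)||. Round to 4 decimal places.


Project each component onto [-3, 4].
clip(-4.0835) = -3.0, clip(6.0077) = 4.0, clip(-3.6711) = -3.0
Projection = [-3.0, 4.0, -3.0]
Squared diffs: [1.174, 4.0309, 0.4504]
Distance = sqrt(5.6553) = 2.3781


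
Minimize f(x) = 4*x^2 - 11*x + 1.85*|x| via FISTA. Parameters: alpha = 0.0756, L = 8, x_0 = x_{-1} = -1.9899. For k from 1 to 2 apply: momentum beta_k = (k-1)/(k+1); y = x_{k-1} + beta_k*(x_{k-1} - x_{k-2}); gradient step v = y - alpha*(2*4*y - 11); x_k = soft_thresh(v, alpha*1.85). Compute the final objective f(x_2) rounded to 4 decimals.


FISTA on f(x) = 4*x^2 - 11*x + 1.85*|x|
L = 8, alpha = 0.0756
Iteration 1: beta = 0.0, y = -1.9899 + 0.0*(-1.9899 + 1.9899) = -1.9899
  grad(y) = -26.9192, v = y - alpha*grad = 0.0452
  prox(v) = soft_thresh(0.0452, 0.1399) = 0.0
Iteration 2: beta = 0.3333, y = 0.0 + 0.3333*(0.0 + 1.9899) = 0.6633
  grad(y) = -5.6936, v = y - alpha*grad = 1.0937
  prox(v) = soft_thresh(1.0937, 0.1399) = 0.9539
f(x_2) = 4*0.9539^2 - 11*0.9539 + 1.85*|0.9539| = -5.0884


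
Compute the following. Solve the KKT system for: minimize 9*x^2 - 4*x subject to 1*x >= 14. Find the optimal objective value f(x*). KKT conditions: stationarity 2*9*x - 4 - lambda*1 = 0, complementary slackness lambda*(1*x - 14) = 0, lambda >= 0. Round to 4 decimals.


Step 1: Try lambda = 0 (constraint inactive).
x_unc = 4/(2*9) = 0.2222
Check: 1*0.2222 = 0.2222 < 14 -- violated!
Step 2: Constraint must be active: 1*x = 14
x* = 14/1 = 14.0
lambda = (2*9*14.0 - 4)/1 = 248.0
Step 3: Compute optimal value.
f(x*) = 9*14.0^2 - 4*14.0 = 1708.0


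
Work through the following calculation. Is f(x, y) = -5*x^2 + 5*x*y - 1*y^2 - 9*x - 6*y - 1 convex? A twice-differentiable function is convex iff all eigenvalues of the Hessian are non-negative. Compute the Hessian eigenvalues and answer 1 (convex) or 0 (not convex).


The Hessian of f(x,y) = -5*x^2 + 5*x*y - 1*y^2 - 9*x - 6*y - 1 is:
H = [[-10, 5], [5, -2]]
Trace = -10 - 2 = -12
Determinant = -10*-2 - (5)^2 = -5
Discriminant = (-12)^2 - 4*-5 = 164.0
Eigenvalues: lambda_1 = -12.4031, lambda_2 = 0.4031
The function is not convex.

0


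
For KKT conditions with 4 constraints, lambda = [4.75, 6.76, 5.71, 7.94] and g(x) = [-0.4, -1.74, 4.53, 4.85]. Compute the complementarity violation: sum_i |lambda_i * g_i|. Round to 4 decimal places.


KKT complementary slackness check:
lambda_1 * g_1 = 4.75 * -0.4 = -1.9
lambda_2 * g_2 = 6.76 * -1.74 = -11.7624
lambda_3 * g_3 = 5.71 * 4.53 = 25.8663
lambda_4 * g_4 = 7.94 * 4.85 = 38.509
Total violation = 1.9 + 11.7624 + 25.8663 + 38.509 = 78.0377


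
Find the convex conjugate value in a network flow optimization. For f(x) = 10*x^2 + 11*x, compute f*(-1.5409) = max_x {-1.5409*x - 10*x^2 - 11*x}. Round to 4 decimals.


f*(y) = sup_x {y*x - a*x^2 - b*x} = sup_x {(y-b)*x - a*x^2}
FOC: (y - b) - 2a*x = 0 => x* = (y - b)/(2a)
x* = (-1.5409 - 11)/(2*10) = -0.627
f*(-1.5409) = (y-b)^2/(4a) = (-1.5409 - 11)^2/(4*10)
= 157.2742/40 = 3.9319


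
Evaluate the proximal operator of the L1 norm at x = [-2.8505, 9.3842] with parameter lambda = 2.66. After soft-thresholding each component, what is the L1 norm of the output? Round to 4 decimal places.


Soft-thresholding with lambda = 2.66:
prox(-2.8505) = sign(-2.8505)*max(|-2.8505| - 2.66, 0) = -0.1905
prox(9.3842) = sign(9.3842)*max(|9.3842| - 2.66, 0) = 6.7242
prox(x) = [-0.1905, 6.7242]
||prox(x)||_1 = 0.1905 + 6.7242 = 6.9147


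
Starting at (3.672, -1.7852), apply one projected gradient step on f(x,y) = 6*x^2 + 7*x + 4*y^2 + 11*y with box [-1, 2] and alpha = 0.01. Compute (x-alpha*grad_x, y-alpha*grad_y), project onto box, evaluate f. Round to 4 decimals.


Step 1: Compute gradient at (3.672, -1.7852).
grad_x = 2*6*3.672 + 7 = 51.064
grad_y = 2*4*-1.7852 + 11 = -3.2816
Step 2: Gradient step.
x_raw = 3.672 - 0.01*51.064 = 3.1614
y_raw = -1.7852 - 0.01*-3.2816 = -1.7524
Step 3: Project onto [-1, 2].
x_proj = clip(3.1614) = 2.0
y_proj = clip(-1.7524) = -1.0
Step 4: Evaluate f.
f(2.0, -1.0) = 31.0


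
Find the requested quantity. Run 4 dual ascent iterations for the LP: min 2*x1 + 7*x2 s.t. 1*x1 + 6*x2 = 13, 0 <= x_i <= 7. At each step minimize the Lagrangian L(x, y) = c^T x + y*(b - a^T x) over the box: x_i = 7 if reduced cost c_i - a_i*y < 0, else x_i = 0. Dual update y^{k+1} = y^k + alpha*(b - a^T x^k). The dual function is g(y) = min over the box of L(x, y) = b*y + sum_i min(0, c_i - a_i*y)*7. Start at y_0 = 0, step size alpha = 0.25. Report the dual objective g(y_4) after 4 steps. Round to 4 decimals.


Dual ascent for LP: min 2*x1 + 7*x2, 1*x1 + 6*x2 = 13, 0 <= x_i <= 7
Step 1: y^k = 0.0, reduced costs: (2.0, 7.0)
  x^k = (0.0, 0.0), subgradient = b - a^T x = 13.0
  y^{k+1} = 0.0 + 0.25*13.0 = 3.25
Step 2: y^k = 3.25, reduced costs: (-1.25, -12.5)
  x^k = (7.0, 7.0), subgradient = b - a^T x = -36.0
  y^{k+1} = 3.25 + 0.25*-36.0 = -5.75
Step 3: y^k = -5.75, reduced costs: (7.75, 41.5)
  x^k = (0.0, 0.0), subgradient = b - a^T x = 13.0
  y^{k+1} = -5.75 + 0.25*13.0 = -2.5
Step 4: y^k = -2.5, reduced costs: (4.5, 22.0)
  x^k = (0.0, 0.0), subgradient = b - a^T x = 13.0
  y^{k+1} = -2.5 + 0.25*13.0 = 0.75
Dual objective at y_4 = 0.75: reduced costs (1.25, 2.5), box minimizer x = (0.0, 0.0)
g(y_4) = b*y + (c1 - a1*y)*x1 + (c2 - a2*y)*x2 = 13*0.75 + 1.25*0.0 + 2.5*0.0 = 9.75 + 0.0 + 0.0 = 9.75


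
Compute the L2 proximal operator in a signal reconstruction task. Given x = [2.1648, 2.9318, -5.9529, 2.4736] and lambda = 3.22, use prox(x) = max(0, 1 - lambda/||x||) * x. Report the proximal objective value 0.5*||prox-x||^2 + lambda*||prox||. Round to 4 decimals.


Step 1: Compute ||x||.
||x|| = 7.4052
Step 2: Compute scaling factor.
scale = max(0, 1 - 3.22/7.4052) = 0.5652
Step 3: prox(x) = [1.2235, 1.657, -3.3644, 1.398]
||prox(x)|| = 4.1852
Step 4: Proximal objective.
0.5*||prox-x||^2 = 5.1842
lambda*||prox|| = 13.4763
Total = 18.6607


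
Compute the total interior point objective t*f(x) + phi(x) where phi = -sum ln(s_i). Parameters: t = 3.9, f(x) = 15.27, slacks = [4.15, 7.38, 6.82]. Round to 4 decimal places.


Step 1: Compute log-barrier.
ln values: [1.4231, 1.9988, 1.9199]
phi = -(1.4231 + 1.9988 + 1.9199) = -5.3417
Step 2: Compute augmented objective.
t*f(x) = 3.9*15.27 = 59.553
Total = 59.553 - 5.3417 = 54.2113


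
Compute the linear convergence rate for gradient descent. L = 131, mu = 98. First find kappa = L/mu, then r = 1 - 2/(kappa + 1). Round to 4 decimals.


Step 1: Compute the condition number.
kappa = L/mu = 131/98 = 1.3367
Step 2: Compute the convergence rate.
r = 1 - 2/(kappa + 1) = 1 - 2*mu/(L + mu) = (L - mu)/(L + mu) = 33/229 = 0.1441


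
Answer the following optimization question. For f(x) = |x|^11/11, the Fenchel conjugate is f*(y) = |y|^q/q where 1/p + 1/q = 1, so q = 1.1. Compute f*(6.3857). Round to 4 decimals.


The conjugate exponent q satisfies 1/p + 1/q = 1.
p = 11, so q = 11/(11 - 1) = 1.1
|y|^q = 6.3857^1.1 = 7.6865
f*(6.3857) = 7.6865 / 1.1 = 6.9877


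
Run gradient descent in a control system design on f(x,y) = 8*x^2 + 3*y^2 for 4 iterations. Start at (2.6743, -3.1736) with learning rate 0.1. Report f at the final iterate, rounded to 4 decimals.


Gradient descent on f(x,y) = 8*x^2 + 3*y^2.
Starting point: (2.6743, -3.1736), alpha = 0.1
Step 1: grad_x = 2*8*2.6743 = 42.7888, grad_y = 2*3*-3.1736 = -19.0416
  x_1 = 2.6743 - 0.1*42.7888 = -1.6046
  y_1 = -3.1736 - 0.1*-19.0416 = -1.2694
Step 2: grad_x = 2*8*-1.6046 = -25.6733, grad_y = 2*3*-1.2694 = -7.6166
  x_2 = -1.6046 - 0.1*-25.6733 = 0.9627
  y_2 = -1.2694 - 0.1*-7.6166 = -0.5078
Step 3: grad_x = 2*8*0.9627 = 15.404, grad_y = 2*3*-0.5078 = -3.0467
  x_3 = 0.9627 - 0.1*15.404 = -0.5776
  y_3 = -0.5078 - 0.1*-3.0467 = -0.2031
Step 4: grad_x = 2*8*-0.5776 = -9.2424, grad_y = 2*3*-0.2031 = -1.2187
  x_4 = -0.5776 - 0.1*-9.2424 = 0.3466
  y_4 = -0.2031 - 0.1*-1.2187 = -0.0812
f(0.3466, -0.0812) = 8*0.3466^2 + 3*(-0.0812)^2 = 0.9808


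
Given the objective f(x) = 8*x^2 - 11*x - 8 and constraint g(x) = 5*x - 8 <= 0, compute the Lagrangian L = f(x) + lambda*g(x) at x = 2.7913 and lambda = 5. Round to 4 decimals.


Step 1: Evaluate f(x).
f(2.7913) = 8*2.7913^2 - 11*2.7913 - 8 = 23.6265
Step 2: Evaluate g(x).
g(2.7913) = 5*2.7913 - 8 = 5.9565
Step 3: Compute Lagrangian.
L = 23.6265 + 5*5.9565 = 53.409


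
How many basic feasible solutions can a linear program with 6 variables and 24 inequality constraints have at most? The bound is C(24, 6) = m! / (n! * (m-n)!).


Each vertex corresponds to some choice of n active constraints out of m, so the number of vertices is at most C(m, n) = m! / (n!(m-n)!).
m = 24, n = 6
Numerator: 24 * 23 * 22 * 21 * 20 * 19
Denominator: 6! = 720
C(24, 6) = 134596


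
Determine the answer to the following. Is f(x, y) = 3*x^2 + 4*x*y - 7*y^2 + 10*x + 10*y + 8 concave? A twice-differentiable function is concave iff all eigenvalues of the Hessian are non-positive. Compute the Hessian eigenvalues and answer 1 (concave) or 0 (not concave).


The Hessian of f(x,y) = 3*x^2 + 4*x*y - 7*y^2 + 10*x + 10*y + 8 is:
H = [[6, 4], [4, -14]]
Trace = 6 - 14 = -8
Determinant = 6*-14 - (4)^2 = -100
Discriminant = (-8)^2 - 4*-100 = 464.0
Eigenvalues: lambda_1 = -14.7703, lambda_2 = 6.7703
The function is not concave.

0


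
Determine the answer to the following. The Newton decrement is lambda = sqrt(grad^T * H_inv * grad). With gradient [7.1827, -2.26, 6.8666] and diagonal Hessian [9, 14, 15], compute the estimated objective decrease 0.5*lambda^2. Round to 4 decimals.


Step 1: H is diagonal, so H^(-1) * g = [0.7981, -0.1614, 0.4578].
Step 2: g^T H^(-1) g = sum_i g_i^2 / H_ii
  = (7.1827)^2/9 + (-2.26)^2/14 + (6.8666)^2/15
  = 5.7324 + 0.3648 + 3.1433 = 9.2405
Step 3: Objective decrease = 0.5 * g^T H^(-1) g = 4.6203


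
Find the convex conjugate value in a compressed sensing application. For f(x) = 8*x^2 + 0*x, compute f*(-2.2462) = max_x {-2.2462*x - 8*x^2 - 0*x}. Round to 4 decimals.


f*(y) = sup_x {y*x - a*x^2 - b*x} = sup_x {(y-b)*x - a*x^2}
FOC: (y - b) - 2a*x = 0 => x* = (y - b)/(2a)
x* = (-2.2462 - 0)/(2*8) = -0.1404
f*(-2.2462) = (y-b)^2/(4a) = (-2.2462 - 0)^2/(4*8)
= 5.0454/32 = 0.1577


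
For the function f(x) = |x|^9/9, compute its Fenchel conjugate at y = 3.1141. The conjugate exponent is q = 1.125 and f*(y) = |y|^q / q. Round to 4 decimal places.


The conjugate exponent q satisfies 1/p + 1/q = 1.
p = 9, so q = 9/(9 - 1) = 1.125
|y|^q = 3.1141^1.125 = 3.5892
f*(3.1141) = 3.5892 / 1.125 = 3.1904


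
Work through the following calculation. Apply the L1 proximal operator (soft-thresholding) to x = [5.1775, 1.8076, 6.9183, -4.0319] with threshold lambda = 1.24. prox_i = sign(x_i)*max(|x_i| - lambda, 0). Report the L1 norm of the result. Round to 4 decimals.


Soft-thresholding with lambda = 1.24:
prox(5.1775) = sign(5.1775)*max(|5.1775| - 1.24, 0) = 3.9375
prox(1.8076) = sign(1.8076)*max(|1.8076| - 1.24, 0) = 0.5676
prox(6.9183) = sign(6.9183)*max(|6.9183| - 1.24, 0) = 5.6783
prox(-4.0319) = sign(-4.0319)*max(|-4.0319| - 1.24, 0) = -2.7919
prox(x) = [3.9375, 0.5676, 5.6783, -2.7919]
||prox(x)||_1 = 3.9375 + 0.5676 + 5.6783 + 2.7919 = 12.9753


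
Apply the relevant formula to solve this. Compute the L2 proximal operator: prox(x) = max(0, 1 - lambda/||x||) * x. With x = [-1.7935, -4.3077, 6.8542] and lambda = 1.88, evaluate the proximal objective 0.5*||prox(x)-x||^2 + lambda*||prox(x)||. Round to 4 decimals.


Step 1: Compute ||x||.
||x|| = 8.2917
Step 2: Compute scaling factor.
scale = max(0, 1 - 1.88/8.2917) = 0.7733
Step 3: prox(x) = [-1.3869, -3.331, 5.3001]
||prox(x)|| = 6.4117
Step 4: Proximal objective.
0.5*||prox-x||^2 = 1.7672
lambda*||prox|| = 12.054
Total = 13.8213


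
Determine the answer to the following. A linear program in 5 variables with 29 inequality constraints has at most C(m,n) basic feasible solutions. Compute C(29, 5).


Each vertex corresponds to some choice of n active constraints out of m, so the number of vertices is at most C(m, n) = m! / (n!(m-n)!).
m = 29, n = 5
Numerator: 29 * 28 * 27 * 26 * 25
Denominator: 5! = 120
C(29, 5) = 118755


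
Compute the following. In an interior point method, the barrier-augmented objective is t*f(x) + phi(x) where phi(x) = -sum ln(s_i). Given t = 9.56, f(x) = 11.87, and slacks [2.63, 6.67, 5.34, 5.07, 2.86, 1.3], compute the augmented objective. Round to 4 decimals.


Step 1: Compute log-barrier.
ln values: [0.967, 1.8976, 1.6752, 1.6233, 1.0508, 0.2624]
phi = -(0.967 + 1.8976 + 1.6752 + 1.6233 + 1.0508 + 0.2624) = -7.4764
Step 2: Compute augmented objective.
t*f(x) = 9.56*11.87 = 113.4772
Total = 113.4772 - 7.4764 = 106.0008


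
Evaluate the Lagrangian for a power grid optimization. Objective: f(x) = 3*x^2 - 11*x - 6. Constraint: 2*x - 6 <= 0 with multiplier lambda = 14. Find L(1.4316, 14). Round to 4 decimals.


Step 1: Evaluate f(x).
f(1.4316) = 3*1.4316^2 - 11*1.4316 - 6 = -15.5992
Step 2: Evaluate g(x).
g(1.4316) = 2*1.4316 - 6 = -3.1368
Step 3: Compute Lagrangian.
L = -15.5992 + 14*-3.1368 = -59.5144


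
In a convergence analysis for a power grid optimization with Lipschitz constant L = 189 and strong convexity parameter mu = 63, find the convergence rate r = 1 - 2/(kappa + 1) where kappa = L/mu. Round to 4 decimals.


Step 1: Compute the condition number.
kappa = L/mu = 189/63 = 3.0
Step 2: Compute the convergence rate.
r = 1 - 2/(kappa + 1) = 1 - 2*mu/(L + mu) = (L - mu)/(L + mu) = 126/252 = 0.5


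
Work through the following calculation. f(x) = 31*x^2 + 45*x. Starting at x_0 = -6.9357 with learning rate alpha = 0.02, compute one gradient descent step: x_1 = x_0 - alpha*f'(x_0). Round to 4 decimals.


We compute the gradient at x_0 and apply the update.
f'(x) = 62*x + 45
f'(-6.9357) = 62*-6.9357 + 45 = -385.0134
x_1 = -6.9357 - 0.02*-385.0134 = 0.7646


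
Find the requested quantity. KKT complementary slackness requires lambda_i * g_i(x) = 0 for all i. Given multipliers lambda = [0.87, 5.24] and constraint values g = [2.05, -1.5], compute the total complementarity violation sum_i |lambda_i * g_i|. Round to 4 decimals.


KKT complementary slackness check:
lambda_1 * g_1 = 0.87 * 2.05 = 1.7835
lambda_2 * g_2 = 5.24 * -1.5 = -7.86
Total violation = 1.7835 + 7.86 = 9.6435


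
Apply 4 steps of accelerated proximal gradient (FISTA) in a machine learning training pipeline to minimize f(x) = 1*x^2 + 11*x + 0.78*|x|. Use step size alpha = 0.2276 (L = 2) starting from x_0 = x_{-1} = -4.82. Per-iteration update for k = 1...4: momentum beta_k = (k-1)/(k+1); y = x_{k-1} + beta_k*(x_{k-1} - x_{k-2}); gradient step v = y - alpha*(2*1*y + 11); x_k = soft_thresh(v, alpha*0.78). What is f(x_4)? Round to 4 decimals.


FISTA on f(x) = 1*x^2 + 11*x + 0.78*|x|
L = 2, alpha = 0.2276
Iteration 1: beta = 0.0, y = -4.82 + 0.0*(-4.82 + 4.82) = -4.82
  grad(y) = 1.36, v = y - alpha*grad = -5.1295
  prox(v) = soft_thresh(-5.1295, 0.1775) = -4.952
Iteration 2: beta = 0.3333, y = -4.952 + 0.3333*(-4.952 + 4.82) = -4.996
  grad(y) = 1.008, v = y - alpha*grad = -5.2254
  prox(v) = soft_thresh(-5.2254, 0.1775) = -5.0479
Iteration 3: beta = 0.5, y = -5.0479 + 0.5*(-5.0479 + 4.952) = -5.0958
  grad(y) = 0.8083, v = y - alpha*grad = -5.2798
  prox(v) = soft_thresh(-5.2798, 0.1775) = -5.1023
Iteration 4: beta = 0.6, y = -5.1023 + 0.6*(-5.1023 + 5.0479) = -5.1349
  grad(y) = 0.7302, v = y - alpha*grad = -5.3011
  prox(v) = soft_thresh(-5.3011, 0.1775) = -5.1236
f(x_4) = 1*(-5.1236)^2 + 11*(-5.1236) + 0.78*|-5.1236| = -26.1119


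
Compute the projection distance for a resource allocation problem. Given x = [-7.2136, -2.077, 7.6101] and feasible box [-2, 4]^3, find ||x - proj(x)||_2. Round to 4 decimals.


Project each component onto [-2, 4].
clip(-7.2136) = -2.0, clip(-2.077) = -2.0, clip(7.6101) = 4.0
Projection = [-2.0, -2.0, 4.0]
Squared diffs: [27.1816, 0.0059, 13.0328]
Distance = sqrt(40.2203) = 6.342


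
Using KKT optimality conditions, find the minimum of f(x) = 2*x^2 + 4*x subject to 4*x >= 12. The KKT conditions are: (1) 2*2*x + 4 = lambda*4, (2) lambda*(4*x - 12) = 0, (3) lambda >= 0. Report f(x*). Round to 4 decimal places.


Step 1: Try lambda = 0 (constraint inactive).
x_unc = -4/(2*2) = -1.0
Check: 4*-1.0 = -4.0 < 12 -- violated!
Step 2: Constraint must be active: 4*x = 12
x* = 12/4 = 3.0
lambda = (2*2*3.0 + 4)/4 = 4.0
Step 3: Compute optimal value.
f(x*) = 2*3.0^2 + 4*3.0 = 30.0


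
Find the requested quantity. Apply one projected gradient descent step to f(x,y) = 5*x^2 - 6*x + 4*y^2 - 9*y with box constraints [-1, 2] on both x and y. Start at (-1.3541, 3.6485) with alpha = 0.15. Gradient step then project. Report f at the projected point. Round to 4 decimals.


Step 1: Compute gradient at (-1.3541, 3.6485).
grad_x = 2*5*-1.3541 - 6 = -19.541
grad_y = 2*4*3.6485 - 9 = 20.188
Step 2: Gradient step.
x_raw = -1.3541 - 0.15*-19.541 = 1.5771
y_raw = 3.6485 - 0.15*20.188 = 0.6203
Step 3: Project onto [-1, 2].
x_proj = clip(1.5771) = 1.5771
y_proj = clip(0.6203) = 0.6203
Step 4: Evaluate f.
f(1.5771, 0.6203) = -1.0705


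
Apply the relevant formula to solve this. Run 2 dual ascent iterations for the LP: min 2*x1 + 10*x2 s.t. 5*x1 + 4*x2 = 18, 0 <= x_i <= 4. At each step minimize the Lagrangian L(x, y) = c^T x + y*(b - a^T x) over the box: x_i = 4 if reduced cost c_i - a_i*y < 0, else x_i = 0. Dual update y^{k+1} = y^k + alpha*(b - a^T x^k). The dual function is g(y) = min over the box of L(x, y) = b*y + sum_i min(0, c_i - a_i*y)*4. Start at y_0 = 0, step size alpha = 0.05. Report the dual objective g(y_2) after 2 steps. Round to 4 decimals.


Dual ascent for LP: min 2*x1 + 10*x2, 5*x1 + 4*x2 = 18, 0 <= x_i <= 4
Step 1: y^k = 0.0, reduced costs: (2.0, 10.0)
  x^k = (0.0, 0.0), subgradient = b - a^T x = 18.0
  y^{k+1} = 0.0 + 0.05*18.0 = 0.9
Step 2: y^k = 0.9, reduced costs: (-2.5, 6.4)
  x^k = (4.0, 0.0), subgradient = b - a^T x = -2.0
  y^{k+1} = 0.9 + 0.05*-2.0 = 0.8
Dual objective at y_2 = 0.8: reduced costs (-2.0, 6.8), box minimizer x = (4.0, 0.0)
g(y_2) = b*y + (c1 - a1*y)*x1 + (c2 - a2*y)*x2 = 18*0.8 + (-2.0)*4.0 + 6.8*0.0 = 14.4 - 8.0 + 0.0 = 6.4


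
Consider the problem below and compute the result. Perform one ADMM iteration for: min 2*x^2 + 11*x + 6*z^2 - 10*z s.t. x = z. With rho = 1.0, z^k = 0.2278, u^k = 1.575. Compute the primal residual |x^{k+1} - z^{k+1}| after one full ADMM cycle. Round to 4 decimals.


ADMM iteration with rho = 1.0, z^k = 0.2278, u^k = 1.575
Step 1: x-update.
Minimize 2*x^2 + 11*x + (1.0/2)*(x - 0.2278 + 1.575)^2
FOC: (2*2 + 1.0)*x = -11 + 1.0*(0.2278 - 1.575)
x^{k+1} = -2.4694
Step 2: z-update.
Minimize 6*z^2 - 10*z + (1.0/2)*(-2.4694 - z + 1.575)^2
FOC: (2*6 + 1.0)*z = 10 + 1.0*(-2.4694 + 1.575)
z^{k+1} = 0.7004
Step 3: u-update.
u^{k+1} = 1.575 - 2.4694 - 0.7004 = -1.5949
Step 4: Primal residual = |-2.4694 - 0.7004| = 3.1699


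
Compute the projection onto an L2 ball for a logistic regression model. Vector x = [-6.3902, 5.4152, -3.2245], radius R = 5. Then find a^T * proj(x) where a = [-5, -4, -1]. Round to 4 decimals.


Step 1: Compute ||x|| (intermediates to 6 decimals).
||x|| = sqrt((-6.3902)^2 + 5.4152^2 + (-3.2245)^2) = 8.975324
Step 2: Project.
Since ||x|| > R, scale = R/||x|| = 5/8.975324 = 0.557083, proj(x) = scale * x
proj(x) = [-3.559872, 3.016716, -1.796314]
Step 3: Dot product.
a^T * proj(x) = -5*(-3.559872) - 4*3.016716 - 1*(-1.796314) = 7.5288


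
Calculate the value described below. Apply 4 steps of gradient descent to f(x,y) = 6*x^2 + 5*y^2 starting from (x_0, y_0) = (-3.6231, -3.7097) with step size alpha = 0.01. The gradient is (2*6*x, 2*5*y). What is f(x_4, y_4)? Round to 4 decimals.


Gradient descent on f(x,y) = 6*x^2 + 5*y^2.
Starting point: (-3.6231, -3.7097), alpha = 0.01
Step 1: grad_x = 2*6*-3.6231 = -43.4772, grad_y = 2*5*-3.7097 = -37.097
  x_1 = -3.6231 - 0.01*-43.4772 = -3.1883
  y_1 = -3.7097 - 0.01*-37.097 = -3.3387
Step 2: grad_x = 2*6*-3.1883 = -38.2599, grad_y = 2*5*-3.3387 = -33.3873
  x_2 = -3.1883 - 0.01*-38.2599 = -2.8057
  y_2 = -3.3387 - 0.01*-33.3873 = -3.0049
Step 3: grad_x = 2*6*-2.8057 = -33.6687, grad_y = 2*5*-3.0049 = -30.0486
  x_3 = -2.8057 - 0.01*-33.6687 = -2.469
  y_3 = -3.0049 - 0.01*-30.0486 = -2.7044
Step 4: grad_x = 2*6*-2.469 = -29.6285, grad_y = 2*5*-2.7044 = -27.0437
  x_4 = -2.469 - 0.01*-29.6285 = -2.1728
  y_4 = -2.7044 - 0.01*-27.0437 = -2.4339
f(-2.1728, -2.4339) = 6*(-2.1728)^2 + 5*(-2.4339)^2 = 57.9454


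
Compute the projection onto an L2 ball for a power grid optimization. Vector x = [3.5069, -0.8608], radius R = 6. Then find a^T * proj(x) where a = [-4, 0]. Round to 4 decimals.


Step 1: Compute ||x|| (intermediates to 6 decimals).
||x|| = sqrt(3.5069^2 + (-0.8608)^2) = 3.611
Step 2: Project.
Since ||x|| <= R, proj = x (no scaling needed).
proj(x) = [3.5069, -0.8608]
Step 3: Dot product.
a^T * proj(x) = -4*3.5069 + 0*(-0.8608) = -14.0276


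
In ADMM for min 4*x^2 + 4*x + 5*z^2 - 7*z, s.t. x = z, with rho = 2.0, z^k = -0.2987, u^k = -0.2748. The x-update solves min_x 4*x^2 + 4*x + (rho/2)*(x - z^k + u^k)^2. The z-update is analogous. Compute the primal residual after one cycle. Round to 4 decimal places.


ADMM iteration with rho = 2.0, z^k = -0.2987, u^k = -0.2748
Step 1: x-update.
Minimize 4*x^2 + 4*x + (2.0/2)*(x + 0.2987 - 0.2748)^2
FOC: (2*4 + 2.0)*x = -4 + 2.0*(-0.2987 + 0.2748)
x^{k+1} = -0.4048
Step 2: z-update.
Minimize 5*z^2 - 7*z + (2.0/2)*(-0.4048 - z - 0.2748)^2
FOC: (2*5 + 2.0)*z = 7 + 2.0*(-0.4048 - 0.2748)
z^{k+1} = 0.4701
Step 3: u-update.
u^{k+1} = -0.2748 - 0.4048 - 0.4701 = -1.1497
Step 4: Primal residual = |-0.4048 - 0.4701| = 0.8749


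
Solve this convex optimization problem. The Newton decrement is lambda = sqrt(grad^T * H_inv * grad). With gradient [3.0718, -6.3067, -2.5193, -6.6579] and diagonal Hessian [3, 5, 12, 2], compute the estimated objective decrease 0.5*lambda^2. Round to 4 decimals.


Step 1: H is diagonal, so H^(-1) * g = [1.0239, -1.2613, -0.2099, -3.329].
Step 2: g^T H^(-1) g = sum_i g_i^2 / H_ii
  = (3.0718)^2/3 + (-6.3067)^2/5 + (-2.5193)^2/12 + (-6.6579)^2/2
  = 3.1453 + 7.9549 + 0.5289 + 22.1638 = 33.7929
Step 3: Objective decrease = 0.5 * g^T H^(-1) g = 16.8965


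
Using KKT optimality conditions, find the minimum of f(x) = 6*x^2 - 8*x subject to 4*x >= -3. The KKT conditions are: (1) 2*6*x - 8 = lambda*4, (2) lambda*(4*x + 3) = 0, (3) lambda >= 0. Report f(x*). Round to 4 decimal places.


Step 1: Try lambda = 0 (constraint inactive).
Stationarity: 2*6*x - 8 = 0
x* = 8/(2*6) = 2/3 = 0.6667 (rounded; the exact value 2/3 is used below)
Check constraint: 4*0.6667 = 2.6668 >= -3 -- satisfied.
Step 2: Compute optimal value.
f(x*) = 6*(2/3)^2 - 8*(2/3) = -2.6667


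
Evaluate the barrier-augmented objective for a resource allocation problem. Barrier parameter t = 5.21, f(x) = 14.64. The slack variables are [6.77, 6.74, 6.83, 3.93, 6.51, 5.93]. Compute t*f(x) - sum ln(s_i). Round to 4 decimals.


Step 1: Compute log-barrier.
ln values: [1.9125, 1.9081, 1.9213, 1.3686, 1.8733, 1.78]
phi = -(1.9125 + 1.9081 + 1.9213 + 1.3686 + 1.8733 + 1.78) = -10.7639
Step 2: Compute augmented objective.
t*f(x) = 5.21*14.64 = 76.2744
Total = 76.2744 - 10.7639 = 65.5105


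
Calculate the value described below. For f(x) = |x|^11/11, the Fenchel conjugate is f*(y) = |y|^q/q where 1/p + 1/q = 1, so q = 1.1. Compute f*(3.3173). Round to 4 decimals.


The conjugate exponent q satisfies 1/p + 1/q = 1.
p = 11, so q = 11/(11 - 1) = 1.1
|y|^q = 3.3173^1.1 = 3.7399
f*(3.3173) = 3.7399 / 1.1 = 3.3999


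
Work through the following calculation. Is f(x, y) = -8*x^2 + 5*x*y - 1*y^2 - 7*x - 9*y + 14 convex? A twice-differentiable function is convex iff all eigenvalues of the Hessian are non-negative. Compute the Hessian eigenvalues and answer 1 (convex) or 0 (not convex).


The Hessian of f(x,y) = -8*x^2 + 5*x*y - 1*y^2 - 7*x - 9*y + 14 is:
H = [[-16, 5], [5, -2]]
Trace = -16 - 2 = -18
Determinant = -16*-2 - (5)^2 = 7
Discriminant = (-18)^2 - 4*7 = 296.0
Eigenvalues: lambda_1 = -17.6023, lambda_2 = -0.3977
The function is not convex.

0


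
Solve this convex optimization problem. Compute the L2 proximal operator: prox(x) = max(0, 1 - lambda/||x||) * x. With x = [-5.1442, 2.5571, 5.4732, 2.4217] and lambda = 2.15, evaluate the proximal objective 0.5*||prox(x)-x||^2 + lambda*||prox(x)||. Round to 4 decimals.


Step 1: Compute ||x||.
||x|| = 8.2959
Step 2: Compute scaling factor.
scale = max(0, 1 - 2.15/8.2959) = 0.7408
Step 3: prox(x) = [-3.811, 1.8944, 4.0547, 1.7941]
||prox(x)|| = 6.1459
Step 4: Proximal objective.
0.5*||prox-x||^2 = 2.3113
lambda*||prox|| = 13.2137
Total = 15.525


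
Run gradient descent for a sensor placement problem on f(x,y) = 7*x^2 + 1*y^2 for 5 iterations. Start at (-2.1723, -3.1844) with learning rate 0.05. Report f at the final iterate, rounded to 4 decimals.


Gradient descent on f(x,y) = 7*x^2 + 1*y^2.
Starting point: (-2.1723, -3.1844), alpha = 0.05
Step 1: grad_x = 2*7*-2.1723 = -30.4122, grad_y = 2*1*-3.1844 = -6.3688
  x_1 = -2.1723 - 0.05*-30.4122 = -0.6517
  y_1 = -3.1844 - 0.05*-6.3688 = -2.866
Step 2: grad_x = 2*7*-0.6517 = -9.1237, grad_y = 2*1*-2.866 = -5.7319
  x_2 = -0.6517 - 0.05*-9.1237 = -0.1955
  y_2 = -2.866 - 0.05*-5.7319 = -2.5794
Step 3: grad_x = 2*7*-0.1955 = -2.7371, grad_y = 2*1*-2.5794 = -5.1587
  x_3 = -0.1955 - 0.05*-2.7371 = -0.0587
  y_3 = -2.5794 - 0.05*-5.1587 = -2.3214
Step 4: grad_x = 2*7*-0.0587 = -0.8211, grad_y = 2*1*-2.3214 = -4.6429
  x_4 = -0.0587 - 0.05*-0.8211 = -0.0176
  y_4 = -2.3214 - 0.05*-4.6429 = -2.0893
Step 5: grad_x = 2*7*-0.0176 = -0.2463, grad_y = 2*1*-2.0893 = -4.1786
  x_5 = -0.0176 - 0.05*-0.2463 = -0.0053
  y_5 = -2.0893 - 0.05*-4.1786 = -1.8804
f(-0.0053, -1.8804) = 7*(-0.0053)^2 + 1*(-1.8804)^2 = 3.5359


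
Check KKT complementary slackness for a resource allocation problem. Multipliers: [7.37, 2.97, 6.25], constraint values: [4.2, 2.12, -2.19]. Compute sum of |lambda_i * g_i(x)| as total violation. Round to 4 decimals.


KKT complementary slackness check:
lambda_1 * g_1 = 7.37 * 4.2 = 30.954
lambda_2 * g_2 = 2.97 * 2.12 = 6.2964
lambda_3 * g_3 = 6.25 * -2.19 = -13.6875
Total violation = 30.954 + 6.2964 + 13.6875 = 50.9379


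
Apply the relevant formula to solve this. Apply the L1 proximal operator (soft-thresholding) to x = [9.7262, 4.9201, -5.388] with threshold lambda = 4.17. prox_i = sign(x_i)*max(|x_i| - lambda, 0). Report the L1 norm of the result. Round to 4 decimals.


Soft-thresholding with lambda = 4.17:
prox(9.7262) = sign(9.7262)*max(|9.7262| - 4.17, 0) = 5.5562
prox(4.9201) = sign(4.9201)*max(|4.9201| - 4.17, 0) = 0.7501
prox(-5.388) = sign(-5.388)*max(|-5.388| - 4.17, 0) = -1.218
prox(x) = [5.5562, 0.7501, -1.218]
||prox(x)||_1 = 5.5562 + 0.7501 + 1.218 = 7.5243


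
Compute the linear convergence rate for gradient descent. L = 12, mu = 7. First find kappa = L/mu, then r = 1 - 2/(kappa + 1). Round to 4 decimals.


Step 1: Compute the condition number.
kappa = L/mu = 12/7 = 1.7143
Step 2: Compute the convergence rate.
r = 1 - 2/(kappa + 1) = 1 - 2*mu/(L + mu) = (L - mu)/(L + mu) = 5/19 = 0.2632


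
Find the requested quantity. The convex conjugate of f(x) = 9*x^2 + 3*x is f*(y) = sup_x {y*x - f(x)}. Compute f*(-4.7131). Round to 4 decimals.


f*(y) = sup_x {y*x - a*x^2 - b*x} = sup_x {(y-b)*x - a*x^2}
FOC: (y - b) - 2a*x = 0 => x* = (y - b)/(2a)
x* = (-4.7131 - 3)/(2*9) = -0.4285
f*(-4.7131) = (y-b)^2/(4a) = (-4.7131 - 3)^2/(4*9)
= 59.4919/36 = 1.6526


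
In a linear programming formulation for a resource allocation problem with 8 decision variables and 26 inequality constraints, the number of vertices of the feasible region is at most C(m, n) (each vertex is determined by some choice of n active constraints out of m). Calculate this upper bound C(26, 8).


Each vertex corresponds to some choice of n active constraints out of m, so the number of vertices is at most C(m, n) = m! / (n!(m-n)!).
m = 26, n = 8
Numerator: 26 * 25 * 24 * 23 * 22 * 21 * 20 * 19
Denominator: 8! = 40320
C(26, 8) = 1562275


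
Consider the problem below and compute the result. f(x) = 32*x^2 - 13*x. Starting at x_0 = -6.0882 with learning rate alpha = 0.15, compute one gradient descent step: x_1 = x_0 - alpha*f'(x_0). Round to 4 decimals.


We compute the gradient at x_0 and apply the update.
f'(x) = 64*x - 13
f'(-6.0882) = 64*-6.0882 - 13 = -402.6448
x_1 = -6.0882 - 0.15*-402.6448 = 54.3085


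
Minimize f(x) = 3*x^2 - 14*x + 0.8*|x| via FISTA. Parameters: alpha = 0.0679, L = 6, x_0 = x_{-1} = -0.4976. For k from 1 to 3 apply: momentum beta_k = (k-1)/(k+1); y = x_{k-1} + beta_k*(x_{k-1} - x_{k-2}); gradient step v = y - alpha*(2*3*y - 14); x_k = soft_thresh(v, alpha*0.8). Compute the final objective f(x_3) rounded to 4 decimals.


FISTA on f(x) = 3*x^2 - 14*x + 0.8*|x|
L = 6, alpha = 0.0679
Iteration 1: beta = 0.0, y = -0.4976 + 0.0*(-0.4976 + 0.4976) = -0.4976
  grad(y) = -16.9856, v = y - alpha*grad = 0.6557
  prox(v) = soft_thresh(0.6557, 0.0543) = 0.6014
Iteration 2: beta = 0.3333, y = 0.6014 + 0.3333*(0.6014 + 0.4976) = 0.9677
  grad(y) = -8.1936, v = y - alpha*grad = 1.5241
  prox(v) = soft_thresh(1.5241, 0.0543) = 1.4698
Iteration 3: beta = 0.5, y = 1.4698 + 0.5*(1.4698 - 0.6014) = 1.9039
  grad(y) = -2.5764, v = y - alpha*grad = 2.0789
  prox(v) = soft_thresh(2.0789, 0.0543) = 2.0246
f(x_3) = 3*2.0246^2 - 14*2.0246 + 0.8*|2.0246| = -14.4277


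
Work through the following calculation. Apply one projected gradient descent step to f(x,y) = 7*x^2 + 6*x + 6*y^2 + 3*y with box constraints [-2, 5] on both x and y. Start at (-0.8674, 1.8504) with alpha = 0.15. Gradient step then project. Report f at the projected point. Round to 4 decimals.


Step 1: Compute gradient at (-0.8674, 1.8504).
grad_x = 2*7*-0.8674 + 6 = -6.1436
grad_y = 2*6*1.8504 + 3 = 25.2048
Step 2: Gradient step.
x_raw = -0.8674 - 0.15*-6.1436 = 0.0541
y_raw = 1.8504 - 0.15*25.2048 = -1.9303
Step 3: Project onto [-2, 5].
x_proj = clip(0.0541) = 0.0541
y_proj = clip(-1.9303) = -1.9303
Step 4: Evaluate f.
f(0.0541, -1.9303) = 16.9112


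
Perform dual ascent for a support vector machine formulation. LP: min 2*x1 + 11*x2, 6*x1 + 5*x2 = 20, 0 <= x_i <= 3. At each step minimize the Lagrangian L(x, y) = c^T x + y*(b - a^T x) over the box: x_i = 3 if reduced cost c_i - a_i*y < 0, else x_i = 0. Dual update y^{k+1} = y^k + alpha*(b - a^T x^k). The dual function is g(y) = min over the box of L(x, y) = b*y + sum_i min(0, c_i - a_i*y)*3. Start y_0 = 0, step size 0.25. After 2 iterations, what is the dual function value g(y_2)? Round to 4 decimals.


Dual ascent for LP: min 2*x1 + 11*x2, 6*x1 + 5*x2 = 20, 0 <= x_i <= 3
Step 1: y^k = 0.0, reduced costs: (2.0, 11.0)
  x^k = (0.0, 0.0), subgradient = b - a^T x = 20.0
  y^{k+1} = 0.0 + 0.25*20.0 = 5.0
Step 2: y^k = 5.0, reduced costs: (-28.0, -14.0)
  x^k = (3.0, 3.0), subgradient = b - a^T x = -13.0
  y^{k+1} = 5.0 + 0.25*-13.0 = 1.75
Dual objective at y_2 = 1.75: reduced costs (-8.5, 2.25), box minimizer x = (3.0, 0.0)
g(y_2) = b*y + (c1 - a1*y)*x1 + (c2 - a2*y)*x2 = 20*1.75 + (-8.5)*3.0 + 2.25*0.0 = 35.0 - 25.5 + 0.0 = 9.5


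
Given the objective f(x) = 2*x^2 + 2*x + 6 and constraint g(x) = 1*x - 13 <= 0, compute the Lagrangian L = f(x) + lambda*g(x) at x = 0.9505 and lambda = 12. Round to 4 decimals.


Step 1: Evaluate f(x).
f(0.9505) = 2*0.9505^2 + 2*0.9505 + 6 = 9.7079
Step 2: Evaluate g(x).
g(0.9505) = 1*0.9505 - 13 = -12.0495
Step 3: Compute Lagrangian.
L = 9.7079 + 12*-12.0495 = -134.8861


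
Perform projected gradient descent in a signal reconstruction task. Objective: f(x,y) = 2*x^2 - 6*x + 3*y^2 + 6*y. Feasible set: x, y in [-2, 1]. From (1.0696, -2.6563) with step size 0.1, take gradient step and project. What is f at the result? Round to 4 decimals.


Step 1: Compute gradient at (1.0696, -2.6563).
grad_x = 2*2*1.0696 - 6 = -1.7216
grad_y = 2*3*-2.6563 + 6 = -9.9378
Step 2: Gradient step.
x_raw = 1.0696 - 0.1*-1.7216 = 1.2418
y_raw = -2.6563 - 0.1*-9.9378 = -1.6625
Step 3: Project onto [-2, 1].
x_proj = clip(1.2418) = 1.0
y_proj = clip(-1.6625) = -1.6625
Step 4: Evaluate f.
f(1.0, -1.6625) = -5.6832


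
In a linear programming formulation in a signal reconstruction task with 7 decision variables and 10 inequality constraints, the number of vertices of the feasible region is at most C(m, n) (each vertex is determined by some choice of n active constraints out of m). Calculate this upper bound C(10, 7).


Each vertex corresponds to some choice of n active constraints out of m, so the number of vertices is at most C(m, n) = m! / (n!(m-n)!).
m = 10, n = 7
Numerator: 10 * 9 * 8 * 7 * 6 * 5 * 4
Denominator: 7! = 5040
C(10, 7) = 120


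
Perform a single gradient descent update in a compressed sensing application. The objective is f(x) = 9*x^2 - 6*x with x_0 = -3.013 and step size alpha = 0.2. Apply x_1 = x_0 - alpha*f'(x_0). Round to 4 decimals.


We compute the gradient at x_0 and apply the update.
f'(x) = 18*x - 6
f'(-3.013) = 18*-3.013 - 6 = -60.234
x_1 = -3.013 - 0.2*-60.234 = 9.0338


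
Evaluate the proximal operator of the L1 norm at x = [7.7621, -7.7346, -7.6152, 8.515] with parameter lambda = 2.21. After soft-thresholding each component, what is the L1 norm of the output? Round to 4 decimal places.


Soft-thresholding with lambda = 2.21:
prox(7.7621) = sign(7.7621)*max(|7.7621| - 2.21, 0) = 5.5521
prox(-7.7346) = sign(-7.7346)*max(|-7.7346| - 2.21, 0) = -5.5246
prox(-7.6152) = sign(-7.6152)*max(|-7.6152| - 2.21, 0) = -5.4052
prox(8.515) = sign(8.515)*max(|8.515| - 2.21, 0) = 6.305
prox(x) = [5.5521, -5.5246, -5.4052, 6.305]
||prox(x)||_1 = 5.5521 + 5.5246 + 5.4052 + 6.305 = 22.7869
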